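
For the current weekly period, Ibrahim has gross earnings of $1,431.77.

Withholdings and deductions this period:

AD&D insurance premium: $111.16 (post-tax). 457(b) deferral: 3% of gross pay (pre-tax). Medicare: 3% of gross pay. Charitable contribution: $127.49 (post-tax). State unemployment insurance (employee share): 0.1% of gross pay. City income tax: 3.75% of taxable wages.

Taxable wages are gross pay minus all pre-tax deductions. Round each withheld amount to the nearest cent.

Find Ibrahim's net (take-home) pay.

$1,053.71

457(b) deferral: $1,431.77 × 0.03 = $42.95
Taxable wages = $1,431.77 − $42.95 = $1,388.82
City income tax: $1,388.82 × 0.0375 = $52.08
State unemployment insurance (employee share): $1,431.77 × 0.001 = $1.43
Medicare: $1,431.77 × 0.03 = $42.95
Charitable contribution: $127.49
AD&D insurance premium: $111.16
Total deductions = $42.95 + $52.08 + $1.43 + $42.95 + $127.49 + $111.16 = $378.06
Net pay = $1,431.77 − $378.06 = $1,053.71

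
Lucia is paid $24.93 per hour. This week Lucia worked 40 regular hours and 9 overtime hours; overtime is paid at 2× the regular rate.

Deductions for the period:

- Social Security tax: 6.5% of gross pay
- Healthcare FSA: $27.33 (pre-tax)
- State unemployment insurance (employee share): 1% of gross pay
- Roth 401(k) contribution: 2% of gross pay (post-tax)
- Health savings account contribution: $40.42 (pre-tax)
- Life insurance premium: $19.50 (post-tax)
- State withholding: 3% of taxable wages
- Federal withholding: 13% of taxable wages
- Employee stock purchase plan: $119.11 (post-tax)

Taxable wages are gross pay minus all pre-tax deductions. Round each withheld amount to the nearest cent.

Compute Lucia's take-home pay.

$881.70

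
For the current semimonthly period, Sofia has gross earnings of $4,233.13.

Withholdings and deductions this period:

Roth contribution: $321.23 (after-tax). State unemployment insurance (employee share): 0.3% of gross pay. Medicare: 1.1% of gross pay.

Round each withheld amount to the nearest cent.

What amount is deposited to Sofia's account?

Medicare: $4,233.13 × 0.011 = $46.56
State unemployment insurance (employee share): $4,233.13 × 0.003 = $12.70
Roth contribution: $321.23
Total deductions = $46.56 + $12.70 + $321.23 = $380.49
Net pay = $4,233.13 − $380.49 = $3,852.64

$3,852.64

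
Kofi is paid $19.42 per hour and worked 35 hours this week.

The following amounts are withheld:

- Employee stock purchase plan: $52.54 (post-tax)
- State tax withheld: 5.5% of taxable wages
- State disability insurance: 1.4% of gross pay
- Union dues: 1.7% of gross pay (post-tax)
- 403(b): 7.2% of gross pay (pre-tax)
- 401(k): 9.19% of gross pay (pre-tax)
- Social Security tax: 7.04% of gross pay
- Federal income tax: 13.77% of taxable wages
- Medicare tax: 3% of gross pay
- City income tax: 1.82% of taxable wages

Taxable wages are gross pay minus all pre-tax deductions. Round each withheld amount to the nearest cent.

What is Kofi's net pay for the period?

Gross pay: 35 × $19.42 = $679.70
401(k): $679.70 × 0.0919 = $62.46
403(b): $679.70 × 0.072 = $48.94
Pre-tax total = $62.46 + $48.94 = $111.40
Taxable wages = $679.70 − $111.40 = $568.30
Federal income tax: $568.30 × 0.1377 = $78.25
State tax withheld: $568.30 × 0.055 = $31.26
City income tax: $568.30 × 0.0182 = $10.34
State disability insurance: $679.70 × 0.014 = $9.52
Medicare tax: $679.70 × 0.03 = $20.39
Social Security tax: $679.70 × 0.0704 = $47.85
Union dues: $679.70 × 0.017 = $11.55
Employee stock purchase plan: $52.54
Total deductions = $62.46 + $48.94 + $78.25 + $31.26 + $10.34 + $9.52 + $20.39 + $47.85 + $11.55 + $52.54 = $373.10
Net pay = $679.70 − $373.10 = $306.60

$306.60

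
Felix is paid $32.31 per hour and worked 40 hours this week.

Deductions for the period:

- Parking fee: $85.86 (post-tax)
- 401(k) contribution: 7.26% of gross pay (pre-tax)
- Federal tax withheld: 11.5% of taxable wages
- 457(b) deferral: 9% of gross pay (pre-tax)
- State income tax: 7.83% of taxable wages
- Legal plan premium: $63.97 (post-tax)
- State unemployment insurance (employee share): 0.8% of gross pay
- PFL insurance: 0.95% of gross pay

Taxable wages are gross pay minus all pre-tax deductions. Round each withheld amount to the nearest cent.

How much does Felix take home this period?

Gross pay: 40 × $32.31 = $1,292.40
457(b) deferral: $1,292.40 × 0.09 = $116.32
401(k) contribution: $1,292.40 × 0.0726 = $93.83
Pre-tax total = $116.32 + $93.83 = $210.15
Taxable wages = $1,292.40 − $210.15 = $1,082.25
State income tax: $1,082.25 × 0.0783 = $84.74
Federal tax withheld: $1,082.25 × 0.115 = $124.46
State unemployment insurance (employee share): $1,292.40 × 0.008 = $10.34
PFL insurance: $1,292.40 × 0.0095 = $12.28
Legal plan premium: $63.97
Parking fee: $85.86
Total deductions = $116.32 + $93.83 + $84.74 + $124.46 + $10.34 + $12.28 + $63.97 + $85.86 = $591.80
Net pay = $1,292.40 − $591.80 = $700.60

$700.60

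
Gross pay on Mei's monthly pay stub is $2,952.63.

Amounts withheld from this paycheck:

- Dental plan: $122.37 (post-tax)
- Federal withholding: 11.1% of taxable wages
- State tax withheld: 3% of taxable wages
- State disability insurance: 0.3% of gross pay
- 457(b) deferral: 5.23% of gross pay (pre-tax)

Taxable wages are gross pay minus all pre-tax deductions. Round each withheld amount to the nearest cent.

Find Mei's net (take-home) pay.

$2,272.43

457(b) deferral: $2,952.63 × 0.0523 = $154.42
Taxable wages = $2,952.63 − $154.42 = $2,798.21
State tax withheld: $2,798.21 × 0.03 = $83.95
Federal withholding: $2,798.21 × 0.111 = $310.60
State disability insurance: $2,952.63 × 0.003 = $8.86
Dental plan: $122.37
Total deductions = $154.42 + $83.95 + $310.60 + $8.86 + $122.37 = $680.20
Net pay = $2,952.63 − $680.20 = $2,272.43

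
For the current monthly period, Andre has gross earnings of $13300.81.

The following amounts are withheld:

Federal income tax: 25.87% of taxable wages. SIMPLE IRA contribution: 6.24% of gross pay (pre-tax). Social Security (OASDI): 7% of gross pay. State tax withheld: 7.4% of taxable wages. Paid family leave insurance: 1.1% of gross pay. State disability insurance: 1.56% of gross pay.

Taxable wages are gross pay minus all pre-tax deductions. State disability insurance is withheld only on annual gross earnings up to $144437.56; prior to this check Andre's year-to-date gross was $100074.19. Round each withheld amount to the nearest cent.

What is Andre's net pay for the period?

SIMPLE IRA contribution: $13300.81 × 0.0624 = $829.97
Taxable wages = $13300.81 − $829.97 = $12470.84
Federal income tax: $12470.84 × 0.2587 = $3226.21
State tax withheld: $12470.84 × 0.074 = $922.84
Paid family leave insurance: $13300.81 × 0.011 = $146.31
Social Security (OASDI): $13300.81 × 0.07 = $931.06
State disability insurance: cap not yet reached, full $13300.81 is subject → $13300.81 × 0.0156 = $207.49
Total deductions = $829.97 + $3226.21 + $922.84 + $146.31 + $931.06 + $207.49 = $6263.88
Net pay = $13300.81 − $6263.88 = $7036.93

$7036.93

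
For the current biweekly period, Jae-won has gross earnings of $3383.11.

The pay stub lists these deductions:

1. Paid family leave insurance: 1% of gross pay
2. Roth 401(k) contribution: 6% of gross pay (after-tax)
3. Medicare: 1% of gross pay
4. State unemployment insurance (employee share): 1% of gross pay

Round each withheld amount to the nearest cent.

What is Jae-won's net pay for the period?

$3078.63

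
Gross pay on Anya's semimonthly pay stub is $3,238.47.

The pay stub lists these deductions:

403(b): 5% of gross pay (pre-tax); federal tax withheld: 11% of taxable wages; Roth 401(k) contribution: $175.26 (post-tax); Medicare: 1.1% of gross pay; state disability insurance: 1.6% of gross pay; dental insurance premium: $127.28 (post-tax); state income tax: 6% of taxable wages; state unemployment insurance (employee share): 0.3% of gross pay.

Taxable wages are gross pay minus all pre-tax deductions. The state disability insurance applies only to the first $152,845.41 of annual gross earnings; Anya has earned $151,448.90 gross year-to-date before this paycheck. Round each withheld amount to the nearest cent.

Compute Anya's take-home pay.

403(b): $3,238.47 × 0.05 = $161.92
Taxable wages = $3,238.47 − $161.92 = $3,076.55
Federal tax withheld: $3,076.55 × 0.11 = $338.42
State income tax: $3,076.55 × 0.06 = $184.59
Medicare: $3,238.47 × 0.011 = $35.62
State disability insurance: only $152,845.41 − $151,448.90 = $1,396.51 of this check is subject → $1,396.51 × 0.016 = $22.34
State unemployment insurance (employee share): $3,238.47 × 0.003 = $9.72
Dental insurance premium: $127.28
Roth 401(k) contribution: $175.26
Total deductions = $161.92 + $338.42 + $184.59 + $35.62 + $22.34 + $9.72 + $127.28 + $175.26 = $1,055.15
Net pay = $3,238.47 − $1,055.15 = $2,183.32

$2,183.32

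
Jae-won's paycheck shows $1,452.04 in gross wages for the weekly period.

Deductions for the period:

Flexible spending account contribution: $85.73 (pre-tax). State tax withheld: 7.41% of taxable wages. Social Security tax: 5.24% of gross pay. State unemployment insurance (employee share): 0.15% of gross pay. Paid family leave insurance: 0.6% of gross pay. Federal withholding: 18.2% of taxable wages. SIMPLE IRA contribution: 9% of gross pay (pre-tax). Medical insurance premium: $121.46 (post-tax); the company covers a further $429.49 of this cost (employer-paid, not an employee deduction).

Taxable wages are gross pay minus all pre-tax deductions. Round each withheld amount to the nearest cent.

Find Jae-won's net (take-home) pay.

$710.75

Flexible spending account contribution: $85.73
SIMPLE IRA contribution: $1,452.04 × 0.09 = $130.68
Pre-tax total = $85.73 + $130.68 = $216.41
Taxable wages = $1,452.04 − $216.41 = $1,235.63
Federal withholding: $1,235.63 × 0.182 = $224.88
State tax withheld: $1,235.63 × 0.0741 = $91.56
State unemployment insurance (employee share): $1,452.04 × 0.0015 = $2.18
Paid family leave insurance: $1,452.04 × 0.006 = $8.71
Social Security tax: $1,452.04 × 0.0524 = $76.09
Medical insurance premium: $121.46
(Employer's $429.49 toward medical insurance premium is not withheld from the employee.)
Total deductions = $85.73 + $130.68 + $224.88 + $91.56 + $2.18 + $8.71 + $76.09 + $121.46 = $741.29
Net pay = $1,452.04 − $741.29 = $710.75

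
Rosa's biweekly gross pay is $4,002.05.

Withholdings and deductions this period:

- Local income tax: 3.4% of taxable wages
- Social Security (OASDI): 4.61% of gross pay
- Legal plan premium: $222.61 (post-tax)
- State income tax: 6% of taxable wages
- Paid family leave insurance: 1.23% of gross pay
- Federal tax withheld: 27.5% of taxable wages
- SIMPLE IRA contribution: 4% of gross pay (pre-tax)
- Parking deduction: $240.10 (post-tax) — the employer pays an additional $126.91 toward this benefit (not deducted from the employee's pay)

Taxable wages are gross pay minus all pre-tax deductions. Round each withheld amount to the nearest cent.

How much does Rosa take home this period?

SIMPLE IRA contribution: $4,002.05 × 0.04 = $160.08
Taxable wages = $4,002.05 − $160.08 = $3,841.97
State income tax: $3,841.97 × 0.06 = $230.52
Local income tax: $3,841.97 × 0.034 = $130.63
Federal tax withheld: $3,841.97 × 0.275 = $1,056.54
Social Security (OASDI): $4,002.05 × 0.0461 = $184.49
Paid family leave insurance: $4,002.05 × 0.0123 = $49.23
Parking deduction: $240.10
Legal plan premium: $222.61
(Employer's $126.91 toward parking deduction is not withheld from the employee.)
Total deductions = $160.08 + $230.52 + $130.63 + $1,056.54 + $184.49 + $49.23 + $240.10 + $222.61 = $2,274.20
Net pay = $4,002.05 − $2,274.20 = $1,727.85

$1,727.85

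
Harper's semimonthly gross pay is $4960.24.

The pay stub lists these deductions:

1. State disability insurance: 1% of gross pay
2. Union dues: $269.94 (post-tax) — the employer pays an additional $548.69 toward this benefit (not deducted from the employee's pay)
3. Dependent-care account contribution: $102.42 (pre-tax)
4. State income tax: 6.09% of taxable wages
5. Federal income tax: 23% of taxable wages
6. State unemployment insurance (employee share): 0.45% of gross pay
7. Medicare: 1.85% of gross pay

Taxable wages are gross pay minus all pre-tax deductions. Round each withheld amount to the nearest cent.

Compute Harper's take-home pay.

Dependent-care account contribution: $102.42
Taxable wages = $4960.24 − $102.42 = $4857.82
State income tax: $4857.82 × 0.0609 = $295.84
Federal income tax: $4857.82 × 0.23 = $1117.30
State disability insurance: $4960.24 × 0.01 = $49.60
Medicare: $4960.24 × 0.0185 = $91.76
State unemployment insurance (employee share): $4960.24 × 0.0045 = $22.32
Union dues: $269.94
(Employer's $548.69 toward union dues is not withheld from the employee.)
Total deductions = $102.42 + $295.84 + $1117.30 + $49.60 + $91.76 + $22.32 + $269.94 = $1949.18
Net pay = $4960.24 − $1949.18 = $3011.06

$3011.06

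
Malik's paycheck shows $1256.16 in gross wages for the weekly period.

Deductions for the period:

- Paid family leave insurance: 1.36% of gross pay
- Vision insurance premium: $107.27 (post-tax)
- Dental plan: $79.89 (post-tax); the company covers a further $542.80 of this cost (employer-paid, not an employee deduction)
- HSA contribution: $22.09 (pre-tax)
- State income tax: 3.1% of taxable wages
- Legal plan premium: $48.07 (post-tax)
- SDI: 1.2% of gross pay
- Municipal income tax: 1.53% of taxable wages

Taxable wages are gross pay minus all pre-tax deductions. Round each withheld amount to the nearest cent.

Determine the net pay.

$909.55

HSA contribution: $22.09
Taxable wages = $1256.16 − $22.09 = $1234.07
State income tax: $1234.07 × 0.031 = $38.26
Municipal income tax: $1234.07 × 0.0153 = $18.88
SDI: $1256.16 × 0.012 = $15.07
Paid family leave insurance: $1256.16 × 0.0136 = $17.08
Legal plan premium: $48.07
Vision insurance premium: $107.27
Dental plan: $79.89
(Employer's $542.80 toward dental plan is not withheld from the employee.)
Total deductions = $22.09 + $38.26 + $18.88 + $15.07 + $17.08 + $48.07 + $107.27 + $79.89 = $346.61
Net pay = $1256.16 − $346.61 = $909.55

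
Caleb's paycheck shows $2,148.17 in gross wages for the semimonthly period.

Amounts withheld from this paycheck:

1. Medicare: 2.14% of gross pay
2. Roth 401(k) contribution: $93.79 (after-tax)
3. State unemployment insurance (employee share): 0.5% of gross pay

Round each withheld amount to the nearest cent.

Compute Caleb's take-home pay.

Medicare: $2,148.17 × 0.0214 = $45.97
State unemployment insurance (employee share): $2,148.17 × 0.005 = $10.74
Roth 401(k) contribution: $93.79
Total deductions = $45.97 + $10.74 + $93.79 = $150.50
Net pay = $2,148.17 − $150.50 = $1,997.67

$1,997.67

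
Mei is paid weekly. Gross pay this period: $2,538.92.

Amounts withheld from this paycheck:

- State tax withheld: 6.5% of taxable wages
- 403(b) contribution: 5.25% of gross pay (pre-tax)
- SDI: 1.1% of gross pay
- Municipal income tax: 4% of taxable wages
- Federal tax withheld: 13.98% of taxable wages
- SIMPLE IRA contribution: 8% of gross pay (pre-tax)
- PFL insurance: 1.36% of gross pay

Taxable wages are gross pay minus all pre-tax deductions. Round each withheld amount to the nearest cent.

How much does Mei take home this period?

$1,600.89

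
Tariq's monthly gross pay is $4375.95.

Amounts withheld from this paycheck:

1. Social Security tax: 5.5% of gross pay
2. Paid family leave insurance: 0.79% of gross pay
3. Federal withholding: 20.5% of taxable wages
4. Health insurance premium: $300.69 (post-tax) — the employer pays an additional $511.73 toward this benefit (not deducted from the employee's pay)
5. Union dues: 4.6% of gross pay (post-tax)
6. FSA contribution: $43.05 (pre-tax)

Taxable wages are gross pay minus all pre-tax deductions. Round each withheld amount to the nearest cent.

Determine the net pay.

FSA contribution: $43.05
Taxable wages = $4375.95 − $43.05 = $4332.90
Federal withholding: $4332.90 × 0.205 = $888.24
Social Security tax: $4375.95 × 0.055 = $240.68
Paid family leave insurance: $4375.95 × 0.0079 = $34.57
Union dues: $4375.95 × 0.046 = $201.29
Health insurance premium: $300.69
(Employer's $511.73 toward health insurance premium is not withheld from the employee.)
Total deductions = $43.05 + $888.24 + $240.68 + $34.57 + $201.29 + $300.69 = $1708.52
Net pay = $4375.95 − $1708.52 = $2667.43

$2667.43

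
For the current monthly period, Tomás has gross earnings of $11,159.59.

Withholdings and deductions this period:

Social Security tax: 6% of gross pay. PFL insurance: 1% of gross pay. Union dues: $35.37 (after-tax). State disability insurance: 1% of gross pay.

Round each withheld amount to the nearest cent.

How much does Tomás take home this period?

Social Security tax: $11,159.59 × 0.06 = $669.58
PFL insurance: $11,159.59 × 0.01 = $111.60
State disability insurance: $11,159.59 × 0.01 = $111.60
Union dues: $35.37
Total deductions = $669.58 + $111.60 + $111.60 + $35.37 = $928.15
Net pay = $11,159.59 − $928.15 = $10,231.44

$10,231.44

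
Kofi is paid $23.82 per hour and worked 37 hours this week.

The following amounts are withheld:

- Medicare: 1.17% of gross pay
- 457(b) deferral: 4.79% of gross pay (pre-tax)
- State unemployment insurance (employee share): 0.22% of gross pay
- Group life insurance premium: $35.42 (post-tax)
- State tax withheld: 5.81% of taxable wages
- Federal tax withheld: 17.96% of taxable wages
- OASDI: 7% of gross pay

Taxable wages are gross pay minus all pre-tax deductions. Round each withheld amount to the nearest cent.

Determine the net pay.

$530.30

Gross pay: 37 × $23.82 = $881.34
457(b) deferral: $881.34 × 0.0479 = $42.22
Taxable wages = $881.34 − $42.22 = $839.12
Federal tax withheld: $839.12 × 0.1796 = $150.71
State tax withheld: $839.12 × 0.0581 = $48.75
OASDI: $881.34 × 0.07 = $61.69
State unemployment insurance (employee share): $881.34 × 0.0022 = $1.94
Medicare: $881.34 × 0.0117 = $10.31
Group life insurance premium: $35.42
Total deductions = $42.22 + $150.71 + $48.75 + $61.69 + $1.94 + $10.31 + $35.42 = $351.04
Net pay = $881.34 − $351.04 = $530.30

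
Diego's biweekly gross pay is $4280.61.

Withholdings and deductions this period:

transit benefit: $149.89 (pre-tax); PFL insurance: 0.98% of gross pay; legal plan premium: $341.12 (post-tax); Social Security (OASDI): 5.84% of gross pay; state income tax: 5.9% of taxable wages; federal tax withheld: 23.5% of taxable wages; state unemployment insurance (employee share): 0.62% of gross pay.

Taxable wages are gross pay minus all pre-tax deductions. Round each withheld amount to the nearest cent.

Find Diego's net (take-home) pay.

$2256.69

Transit benefit: $149.89
Taxable wages = $4280.61 − $149.89 = $4130.72
Federal tax withheld: $4130.72 × 0.235 = $970.72
State income tax: $4130.72 × 0.059 = $243.71
State unemployment insurance (employee share): $4280.61 × 0.0062 = $26.54
Social Security (OASDI): $4280.61 × 0.0584 = $249.99
PFL insurance: $4280.61 × 0.0098 = $41.95
Legal plan premium: $341.12
Total deductions = $149.89 + $970.72 + $243.71 + $26.54 + $249.99 + $41.95 + $341.12 = $2023.92
Net pay = $4280.61 − $2023.92 = $2256.69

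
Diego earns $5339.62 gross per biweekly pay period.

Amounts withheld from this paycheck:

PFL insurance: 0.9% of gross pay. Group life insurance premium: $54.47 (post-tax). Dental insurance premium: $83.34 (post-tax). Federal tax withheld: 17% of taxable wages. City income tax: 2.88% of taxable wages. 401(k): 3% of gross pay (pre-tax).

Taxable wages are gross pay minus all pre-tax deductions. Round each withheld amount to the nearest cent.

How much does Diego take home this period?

401(k): $5339.62 × 0.03 = $160.19
Taxable wages = $5339.62 − $160.19 = $5179.43
Federal tax withheld: $5179.43 × 0.17 = $880.50
City income tax: $5179.43 × 0.0288 = $149.17
PFL insurance: $5339.62 × 0.009 = $48.06
Dental insurance premium: $83.34
Group life insurance premium: $54.47
Total deductions = $160.19 + $880.50 + $149.17 + $48.06 + $83.34 + $54.47 = $1375.73
Net pay = $5339.62 − $1375.73 = $3963.89

$3963.89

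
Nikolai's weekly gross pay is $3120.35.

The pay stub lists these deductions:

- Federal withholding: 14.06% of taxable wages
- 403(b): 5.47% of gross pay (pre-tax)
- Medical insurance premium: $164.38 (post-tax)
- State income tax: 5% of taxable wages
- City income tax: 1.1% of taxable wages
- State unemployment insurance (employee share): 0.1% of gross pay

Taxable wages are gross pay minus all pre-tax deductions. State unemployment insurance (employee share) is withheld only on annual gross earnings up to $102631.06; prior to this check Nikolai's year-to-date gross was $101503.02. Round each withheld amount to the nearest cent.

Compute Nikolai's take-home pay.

403(b): $3120.35 × 0.0547 = $170.68
Taxable wages = $3120.35 − $170.68 = $2949.67
State income tax: $2949.67 × 0.05 = $147.48
City income tax: $2949.67 × 0.011 = $32.45
Federal withholding: $2949.67 × 0.1406 = $414.72
State unemployment insurance (employee share): only $102631.06 − $101503.02 = $1128.04 of this check is subject → $1128.04 × 0.001 = $1.13
Medical insurance premium: $164.38
Total deductions = $170.68 + $147.48 + $32.45 + $414.72 + $1.13 + $164.38 = $930.84
Net pay = $3120.35 − $930.84 = $2189.51

$2189.51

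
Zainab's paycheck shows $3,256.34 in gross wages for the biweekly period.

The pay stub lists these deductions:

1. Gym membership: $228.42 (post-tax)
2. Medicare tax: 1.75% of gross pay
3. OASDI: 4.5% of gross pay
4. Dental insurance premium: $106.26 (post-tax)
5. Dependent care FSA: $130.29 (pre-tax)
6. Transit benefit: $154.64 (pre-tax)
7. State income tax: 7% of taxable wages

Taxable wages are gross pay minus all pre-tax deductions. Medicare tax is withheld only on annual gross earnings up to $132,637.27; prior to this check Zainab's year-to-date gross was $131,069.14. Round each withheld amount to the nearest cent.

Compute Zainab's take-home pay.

$2,254.75

Transit benefit: $154.64
Dependent care FSA: $130.29
Pre-tax total = $154.64 + $130.29 = $284.93
Taxable wages = $3,256.34 − $284.93 = $2,971.41
State income tax: $2,971.41 × 0.07 = $208.00
OASDI: $3,256.34 × 0.045 = $146.54
Medicare tax: only $132,637.27 − $131,069.14 = $1,568.13 of this check is subject → $1,568.13 × 0.0175 = $27.44
Gym membership: $228.42
Dental insurance premium: $106.26
Total deductions = $154.64 + $130.29 + $208.00 + $146.54 + $27.44 + $228.42 + $106.26 = $1,001.59
Net pay = $3,256.34 − $1,001.59 = $2,254.75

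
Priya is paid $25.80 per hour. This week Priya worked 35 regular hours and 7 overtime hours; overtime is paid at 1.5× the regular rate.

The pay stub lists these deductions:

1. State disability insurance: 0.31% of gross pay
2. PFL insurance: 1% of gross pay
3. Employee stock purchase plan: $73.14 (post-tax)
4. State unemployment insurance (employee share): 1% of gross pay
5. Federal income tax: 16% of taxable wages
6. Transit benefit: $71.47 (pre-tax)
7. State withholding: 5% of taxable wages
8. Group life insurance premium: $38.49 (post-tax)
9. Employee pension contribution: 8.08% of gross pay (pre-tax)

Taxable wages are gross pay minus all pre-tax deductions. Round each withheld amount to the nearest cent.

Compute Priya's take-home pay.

Regular pay: 35 × $25.80 = $903.00
Overtime pay: 7 × $25.80 × 1.5 = $270.90
Gross pay = $903.00 + $270.90 = $1,173.90
Transit benefit: $71.47
Employee pension contribution: $1,173.90 × 0.0808 = $94.85
Pre-tax total = $71.47 + $94.85 = $166.32
Taxable wages = $1,173.90 − $166.32 = $1,007.58
State withholding: $1,007.58 × 0.05 = $50.38
Federal income tax: $1,007.58 × 0.16 = $161.21
State unemployment insurance (employee share): $1,173.90 × 0.01 = $11.74
PFL insurance: $1,173.90 × 0.01 = $11.74
State disability insurance: $1,173.90 × 0.0031 = $3.64
Employee stock purchase plan: $73.14
Group life insurance premium: $38.49
Total deductions = $71.47 + $94.85 + $50.38 + $161.21 + $11.74 + $11.74 + $3.64 + $73.14 + $38.49 = $516.66
Net pay = $1,173.90 − $516.66 = $657.24

$657.24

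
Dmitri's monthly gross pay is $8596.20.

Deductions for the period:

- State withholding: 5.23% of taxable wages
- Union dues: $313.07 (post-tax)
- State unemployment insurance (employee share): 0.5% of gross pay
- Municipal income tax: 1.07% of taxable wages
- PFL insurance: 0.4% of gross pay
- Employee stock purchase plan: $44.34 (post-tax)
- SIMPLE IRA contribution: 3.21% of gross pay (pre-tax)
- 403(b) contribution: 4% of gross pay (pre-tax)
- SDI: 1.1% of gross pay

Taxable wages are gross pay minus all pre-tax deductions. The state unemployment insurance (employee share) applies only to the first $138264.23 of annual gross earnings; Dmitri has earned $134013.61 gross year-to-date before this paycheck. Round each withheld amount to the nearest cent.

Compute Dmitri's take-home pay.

$6966.29

403(b) contribution: $8596.20 × 0.04 = $343.85
SIMPLE IRA contribution: $8596.20 × 0.0321 = $275.94
Pre-tax total = $343.85 + $275.94 = $619.79
Taxable wages = $8596.20 − $619.79 = $7976.41
State withholding: $7976.41 × 0.0523 = $417.17
Municipal income tax: $7976.41 × 0.0107 = $85.35
SDI: $8596.20 × 0.011 = $94.56
State unemployment insurance (employee share): only $138264.23 − $134013.61 = $4250.62 of this check is subject → $4250.62 × 0.005 = $21.25
PFL insurance: $8596.20 × 0.004 = $34.38
Employee stock purchase plan: $44.34
Union dues: $313.07
Total deductions = $343.85 + $275.94 + $417.17 + $85.35 + $94.56 + $21.25 + $34.38 + $44.34 + $313.07 = $1629.91
Net pay = $8596.20 − $1629.91 = $6966.29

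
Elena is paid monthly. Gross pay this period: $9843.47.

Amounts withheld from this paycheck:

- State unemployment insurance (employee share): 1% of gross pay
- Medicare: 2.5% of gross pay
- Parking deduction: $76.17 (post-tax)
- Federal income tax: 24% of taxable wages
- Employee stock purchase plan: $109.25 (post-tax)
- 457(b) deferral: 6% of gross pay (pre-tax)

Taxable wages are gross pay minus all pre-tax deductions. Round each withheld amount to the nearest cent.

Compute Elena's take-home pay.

$6502.23

457(b) deferral: $9843.47 × 0.06 = $590.61
Taxable wages = $9843.47 − $590.61 = $9252.86
Federal income tax: $9252.86 × 0.24 = $2220.69
State unemployment insurance (employee share): $9843.47 × 0.01 = $98.43
Medicare: $9843.47 × 0.025 = $246.09
Employee stock purchase plan: $109.25
Parking deduction: $76.17
Total deductions = $590.61 + $2220.69 + $98.43 + $246.09 + $109.25 + $76.17 = $3341.24
Net pay = $9843.47 − $3341.24 = $6502.23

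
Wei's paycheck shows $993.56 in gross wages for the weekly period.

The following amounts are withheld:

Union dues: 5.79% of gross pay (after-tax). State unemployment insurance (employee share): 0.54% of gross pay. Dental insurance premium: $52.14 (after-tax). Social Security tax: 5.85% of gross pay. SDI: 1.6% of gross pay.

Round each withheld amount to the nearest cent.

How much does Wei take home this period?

$804.50

State unemployment insurance (employee share): $993.56 × 0.0054 = $5.37
SDI: $993.56 × 0.016 = $15.90
Social Security tax: $993.56 × 0.0585 = $58.12
Dental insurance premium: $52.14
Union dues: $993.56 × 0.0579 = $57.53
Total deductions = $5.37 + $15.90 + $58.12 + $52.14 + $57.53 = $189.06
Net pay = $993.56 − $189.06 = $804.50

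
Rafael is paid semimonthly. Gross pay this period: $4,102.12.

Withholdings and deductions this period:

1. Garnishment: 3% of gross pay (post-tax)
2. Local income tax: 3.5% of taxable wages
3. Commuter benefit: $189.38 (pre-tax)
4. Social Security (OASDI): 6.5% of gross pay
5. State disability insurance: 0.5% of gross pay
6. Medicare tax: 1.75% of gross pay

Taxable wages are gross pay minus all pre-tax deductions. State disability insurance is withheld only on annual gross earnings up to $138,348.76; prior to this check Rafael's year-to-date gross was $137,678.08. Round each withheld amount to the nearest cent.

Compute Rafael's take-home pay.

Commuter benefit: $189.38
Taxable wages = $4,102.12 − $189.38 = $3,912.74
Local income tax: $3,912.74 × 0.035 = $136.95
Medicare tax: $4,102.12 × 0.0175 = $71.79
State disability insurance: only $138,348.76 − $137,678.08 = $670.68 of this check is subject → $670.68 × 0.005 = $3.35
Social Security (OASDI): $4,102.12 × 0.065 = $266.64
Garnishment: $4,102.12 × 0.03 = $123.06
Total deductions = $189.38 + $136.95 + $71.79 + $3.35 + $266.64 + $123.06 = $791.17
Net pay = $4,102.12 − $791.17 = $3,310.95

$3,310.95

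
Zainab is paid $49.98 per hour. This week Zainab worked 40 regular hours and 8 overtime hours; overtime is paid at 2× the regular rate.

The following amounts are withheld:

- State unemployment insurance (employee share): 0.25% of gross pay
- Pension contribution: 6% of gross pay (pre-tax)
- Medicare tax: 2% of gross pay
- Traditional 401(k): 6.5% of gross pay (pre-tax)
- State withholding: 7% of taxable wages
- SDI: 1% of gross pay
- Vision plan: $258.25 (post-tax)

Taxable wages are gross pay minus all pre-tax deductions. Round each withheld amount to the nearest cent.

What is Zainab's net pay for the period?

Regular pay: 40 × $49.98 = $1999.20
Overtime pay: 8 × $49.98 × 2 = $799.68
Gross pay = $1999.20 + $799.68 = $2798.88
Pension contribution: $2798.88 × 0.06 = $167.93
Traditional 401(k): $2798.88 × 0.065 = $181.93
Pre-tax total = $167.93 + $181.93 = $349.86
Taxable wages = $2798.88 − $349.86 = $2449.02
State withholding: $2449.02 × 0.07 = $171.43
Medicare tax: $2798.88 × 0.02 = $55.98
SDI: $2798.88 × 0.01 = $27.99
State unemployment insurance (employee share): $2798.88 × 0.0025 = $7.00
Vision plan: $258.25
Total deductions = $167.93 + $181.93 + $171.43 + $55.98 + $27.99 + $7.00 + $258.25 = $870.51
Net pay = $2798.88 − $870.51 = $1928.37

$1928.37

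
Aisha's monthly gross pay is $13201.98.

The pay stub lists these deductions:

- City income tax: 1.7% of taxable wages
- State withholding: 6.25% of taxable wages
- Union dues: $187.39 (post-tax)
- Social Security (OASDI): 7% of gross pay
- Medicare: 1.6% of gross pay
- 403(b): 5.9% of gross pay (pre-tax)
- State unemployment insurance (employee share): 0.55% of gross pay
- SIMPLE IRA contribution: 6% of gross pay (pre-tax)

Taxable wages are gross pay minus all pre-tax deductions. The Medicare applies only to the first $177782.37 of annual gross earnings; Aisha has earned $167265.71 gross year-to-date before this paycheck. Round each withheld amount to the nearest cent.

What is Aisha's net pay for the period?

SIMPLE IRA contribution: $13201.98 × 0.06 = $792.12
403(b): $13201.98 × 0.059 = $778.92
Pre-tax total = $792.12 + $778.92 = $1571.04
Taxable wages = $13201.98 − $1571.04 = $11630.94
State withholding: $11630.94 × 0.0625 = $726.93
City income tax: $11630.94 × 0.017 = $197.73
State unemployment insurance (employee share): $13201.98 × 0.0055 = $72.61
Medicare: only $177782.37 − $167265.71 = $10516.66 of this check is subject → $10516.66 × 0.016 = $168.27
Social Security (OASDI): $13201.98 × 0.07 = $924.14
Union dues: $187.39
Total deductions = $792.12 + $778.92 + $726.93 + $197.73 + $72.61 + $168.27 + $924.14 + $187.39 = $3848.11
Net pay = $13201.98 − $3848.11 = $9353.87

$9353.87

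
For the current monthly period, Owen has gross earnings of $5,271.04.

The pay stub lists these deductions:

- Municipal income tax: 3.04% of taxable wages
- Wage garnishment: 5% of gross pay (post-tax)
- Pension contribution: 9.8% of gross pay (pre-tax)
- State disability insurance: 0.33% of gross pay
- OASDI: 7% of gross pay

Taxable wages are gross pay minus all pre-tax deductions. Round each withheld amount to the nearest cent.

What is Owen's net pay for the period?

$3,960.03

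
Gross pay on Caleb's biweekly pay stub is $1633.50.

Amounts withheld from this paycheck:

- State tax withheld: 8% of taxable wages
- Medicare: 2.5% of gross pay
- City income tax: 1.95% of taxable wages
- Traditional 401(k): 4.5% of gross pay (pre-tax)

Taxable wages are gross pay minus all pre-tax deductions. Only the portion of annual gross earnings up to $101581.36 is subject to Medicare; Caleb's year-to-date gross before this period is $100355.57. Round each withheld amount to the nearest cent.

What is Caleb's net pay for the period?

Traditional 401(k): $1633.50 × 0.045 = $73.51
Taxable wages = $1633.50 − $73.51 = $1559.99
City income tax: $1559.99 × 0.0195 = $30.42
State tax withheld: $1559.99 × 0.08 = $124.80
Medicare: only $101581.36 − $100355.57 = $1225.79 of this check is subject → $1225.79 × 0.025 = $30.64
Total deductions = $73.51 + $30.42 + $124.80 + $30.64 = $259.37
Net pay = $1633.50 − $259.37 = $1374.13

$1374.13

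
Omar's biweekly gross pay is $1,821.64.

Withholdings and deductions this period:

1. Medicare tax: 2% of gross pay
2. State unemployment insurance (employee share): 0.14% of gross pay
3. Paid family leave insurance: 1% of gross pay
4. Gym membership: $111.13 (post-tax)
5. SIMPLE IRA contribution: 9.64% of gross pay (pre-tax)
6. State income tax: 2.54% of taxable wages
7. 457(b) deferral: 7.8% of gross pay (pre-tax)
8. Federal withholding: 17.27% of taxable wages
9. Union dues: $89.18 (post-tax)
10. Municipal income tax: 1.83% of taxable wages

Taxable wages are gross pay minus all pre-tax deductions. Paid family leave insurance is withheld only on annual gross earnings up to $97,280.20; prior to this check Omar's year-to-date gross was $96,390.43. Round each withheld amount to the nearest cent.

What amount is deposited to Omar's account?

$930.30

457(b) deferral: $1,821.64 × 0.078 = $142.09
SIMPLE IRA contribution: $1,821.64 × 0.0964 = $175.61
Pre-tax total = $142.09 + $175.61 = $317.70
Taxable wages = $1,821.64 − $317.70 = $1,503.94
State income tax: $1,503.94 × 0.0254 = $38.20
Municipal income tax: $1,503.94 × 0.0183 = $27.52
Federal withholding: $1,503.94 × 0.1727 = $259.73
Medicare tax: $1,821.64 × 0.02 = $36.43
State unemployment insurance (employee share): $1,821.64 × 0.0014 = $2.55
Paid family leave insurance: only $97,280.20 − $96,390.43 = $889.77 of this check is subject → $889.77 × 0.01 = $8.90
Gym membership: $111.13
Union dues: $89.18
Total deductions = $142.09 + $175.61 + $38.20 + $27.52 + $259.73 + $36.43 + $2.55 + $8.90 + $111.13 + $89.18 = $891.34
Net pay = $1,821.64 − $891.34 = $930.30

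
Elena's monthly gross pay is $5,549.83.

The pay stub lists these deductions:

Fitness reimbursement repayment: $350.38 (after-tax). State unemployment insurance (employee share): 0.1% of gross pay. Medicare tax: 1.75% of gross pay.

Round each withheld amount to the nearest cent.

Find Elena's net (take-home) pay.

$5,096.78

State unemployment insurance (employee share): $5,549.83 × 0.001 = $5.55
Medicare tax: $5,549.83 × 0.0175 = $97.12
Fitness reimbursement repayment: $350.38
Total deductions = $5.55 + $97.12 + $350.38 = $453.05
Net pay = $5,549.83 − $453.05 = $5,096.78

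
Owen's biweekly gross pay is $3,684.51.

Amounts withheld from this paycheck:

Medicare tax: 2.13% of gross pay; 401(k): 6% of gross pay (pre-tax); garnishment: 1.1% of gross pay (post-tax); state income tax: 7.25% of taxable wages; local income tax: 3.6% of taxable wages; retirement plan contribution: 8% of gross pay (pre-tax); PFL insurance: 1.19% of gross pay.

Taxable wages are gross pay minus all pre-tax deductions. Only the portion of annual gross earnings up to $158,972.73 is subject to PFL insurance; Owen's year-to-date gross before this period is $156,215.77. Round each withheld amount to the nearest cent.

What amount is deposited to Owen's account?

401(k): $3,684.51 × 0.06 = $221.07
Retirement plan contribution: $3,684.51 × 0.08 = $294.76
Pre-tax total = $221.07 + $294.76 = $515.83
Taxable wages = $3,684.51 − $515.83 = $3,168.68
State income tax: $3,168.68 × 0.0725 = $229.73
Local income tax: $3,168.68 × 0.036 = $114.07
Medicare tax: $3,684.51 × 0.0213 = $78.48
PFL insurance: only $158,972.73 − $156,215.77 = $2,756.96 of this check is subject → $2,756.96 × 0.0119 = $32.81
Garnishment: $3,684.51 × 0.011 = $40.53
Total deductions = $221.07 + $294.76 + $229.73 + $114.07 + $78.48 + $32.81 + $40.53 = $1,011.45
Net pay = $3,684.51 − $1,011.45 = $2,673.06

$2,673.06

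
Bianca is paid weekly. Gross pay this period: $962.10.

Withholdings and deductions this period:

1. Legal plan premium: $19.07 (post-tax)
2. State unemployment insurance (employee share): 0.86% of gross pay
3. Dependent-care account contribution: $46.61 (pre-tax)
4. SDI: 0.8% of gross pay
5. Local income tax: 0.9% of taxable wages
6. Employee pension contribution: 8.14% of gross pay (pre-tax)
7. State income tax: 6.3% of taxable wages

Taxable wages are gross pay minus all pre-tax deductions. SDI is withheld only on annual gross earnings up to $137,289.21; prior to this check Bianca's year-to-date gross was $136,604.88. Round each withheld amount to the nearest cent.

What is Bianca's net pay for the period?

$744.10

Employee pension contribution: $962.10 × 0.0814 = $78.31
Dependent-care account contribution: $46.61
Pre-tax total = $78.31 + $46.61 = $124.92
Taxable wages = $962.10 − $124.92 = $837.18
Local income tax: $837.18 × 0.009 = $7.53
State income tax: $837.18 × 0.063 = $52.74
State unemployment insurance (employee share): $962.10 × 0.0086 = $8.27
SDI: only $137,289.21 − $136,604.88 = $684.33 of this check is subject → $684.33 × 0.008 = $5.47
Legal plan premium: $19.07
Total deductions = $78.31 + $46.61 + $7.53 + $52.74 + $8.27 + $5.47 + $19.07 = $218.00
Net pay = $962.10 − $218.00 = $744.10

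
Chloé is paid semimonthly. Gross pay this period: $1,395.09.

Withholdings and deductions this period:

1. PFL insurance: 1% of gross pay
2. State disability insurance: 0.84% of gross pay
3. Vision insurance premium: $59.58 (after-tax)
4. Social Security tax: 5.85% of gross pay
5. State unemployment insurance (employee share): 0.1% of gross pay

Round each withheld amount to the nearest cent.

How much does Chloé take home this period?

PFL insurance: $1,395.09 × 0.01 = $13.95
State unemployment insurance (employee share): $1,395.09 × 0.001 = $1.40
State disability insurance: $1,395.09 × 0.0084 = $11.72
Social Security tax: $1,395.09 × 0.0585 = $81.61
Vision insurance premium: $59.58
Total deductions = $13.95 + $1.40 + $11.72 + $81.61 + $59.58 = $168.26
Net pay = $1,395.09 − $168.26 = $1,226.83

$1,226.83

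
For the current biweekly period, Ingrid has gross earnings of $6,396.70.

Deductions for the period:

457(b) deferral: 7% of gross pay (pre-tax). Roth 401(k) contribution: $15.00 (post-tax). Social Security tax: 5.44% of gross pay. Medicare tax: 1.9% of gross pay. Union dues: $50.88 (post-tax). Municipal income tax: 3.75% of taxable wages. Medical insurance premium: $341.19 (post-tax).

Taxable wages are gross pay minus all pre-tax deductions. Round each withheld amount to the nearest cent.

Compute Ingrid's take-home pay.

$4,849.26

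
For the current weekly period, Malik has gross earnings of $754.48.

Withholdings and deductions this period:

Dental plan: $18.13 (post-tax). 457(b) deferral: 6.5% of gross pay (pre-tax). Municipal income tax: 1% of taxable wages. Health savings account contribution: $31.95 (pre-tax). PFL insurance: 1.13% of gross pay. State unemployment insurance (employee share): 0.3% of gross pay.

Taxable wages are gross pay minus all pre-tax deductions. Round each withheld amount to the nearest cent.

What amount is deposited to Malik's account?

$637.84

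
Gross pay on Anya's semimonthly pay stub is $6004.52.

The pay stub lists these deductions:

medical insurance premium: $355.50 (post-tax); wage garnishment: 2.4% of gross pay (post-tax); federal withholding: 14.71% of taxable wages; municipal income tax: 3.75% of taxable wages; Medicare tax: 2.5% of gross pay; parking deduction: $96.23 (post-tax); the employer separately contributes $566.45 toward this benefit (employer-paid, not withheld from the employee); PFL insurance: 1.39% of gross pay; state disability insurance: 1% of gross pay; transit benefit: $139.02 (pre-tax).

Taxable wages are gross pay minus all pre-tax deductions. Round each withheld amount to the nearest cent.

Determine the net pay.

Transit benefit: $139.02
Taxable wages = $6004.52 − $139.02 = $5865.50
Municipal income tax: $5865.50 × 0.0375 = $219.96
Federal withholding: $5865.50 × 0.1471 = $862.82
Medicare tax: $6004.52 × 0.025 = $150.11
PFL insurance: $6004.52 × 0.0139 = $83.46
State disability insurance: $6004.52 × 0.01 = $60.05
Parking deduction: $96.23
Medical insurance premium: $355.50
Wage garnishment: $6004.52 × 0.024 = $144.11
(Employer's $566.45 toward parking deduction is not withheld from the employee.)
Total deductions = $139.02 + $219.96 + $862.82 + $150.11 + $83.46 + $60.05 + $96.23 + $355.50 + $144.11 = $2111.26
Net pay = $6004.52 − $2111.26 = $3893.26

$3893.26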